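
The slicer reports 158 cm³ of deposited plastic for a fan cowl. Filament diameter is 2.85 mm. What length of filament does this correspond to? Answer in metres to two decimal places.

Filament cross-section = π × (2.85/2)² = 6.3794 mm².
Length = 158 cm³ / 6.3794 mm² = 158000 / 6.3794 = 24767.22 mm = 24.77 m.

24.77 m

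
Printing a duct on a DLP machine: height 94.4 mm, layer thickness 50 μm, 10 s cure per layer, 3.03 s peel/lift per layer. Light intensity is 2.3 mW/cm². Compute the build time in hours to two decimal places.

Number of layers: 94.4 / 0.05 → 1888 (rounded up).
Each layer takes = 10 + 3.03, so 13.03 s.
Build time: 1888 × 13.03 s = 24600.64 s, i.e. 6.83 hours.

6.83 hours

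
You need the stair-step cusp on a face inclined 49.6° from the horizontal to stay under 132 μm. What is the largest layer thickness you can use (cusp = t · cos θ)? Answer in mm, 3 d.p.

0.204 mm

Layer height = cusp / cos(49.6°) = 0.132 / 0.6481 = 0.204 mm.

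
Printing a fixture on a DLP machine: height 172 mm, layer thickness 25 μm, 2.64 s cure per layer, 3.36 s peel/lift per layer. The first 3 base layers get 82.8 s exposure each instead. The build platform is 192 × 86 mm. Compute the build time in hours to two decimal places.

Layer count = ceil(172 / 0.025) = 6880.
Bottom layers = 3 × (82.8 + 3.36), so 258.48 s.
Normal layers: 6877 × (2.64 + 3.36) → 41262 s.
Total = 258.48 + 41262 = 41520.48 s = 11.53 hours.

11.53 hours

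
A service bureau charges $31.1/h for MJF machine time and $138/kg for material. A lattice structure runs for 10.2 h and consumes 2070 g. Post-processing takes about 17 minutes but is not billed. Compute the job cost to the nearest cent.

Time charge = 31.1 × 10.2, so $317.22.
Feedstock cost: 138 × 2070/1000 → $285.66.
Job cost: 317.22 + 285.66 = $602.88.

$602.88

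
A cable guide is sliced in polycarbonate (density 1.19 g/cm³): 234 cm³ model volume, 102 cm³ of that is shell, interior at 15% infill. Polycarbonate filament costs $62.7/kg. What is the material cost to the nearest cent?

$9.09

Volume inside the shell: 234 − 102 → 132 cm³.
Deposited infill = 0.15 × 132, so 19.8 cm³.
Total printed volume = 102 + 19.8, so 121.8 cm³.
Mass = 121.8 × 1.19, so 144.942 g.
At $62.7/kg: 144.942/1000 × 62.7 = $9.09.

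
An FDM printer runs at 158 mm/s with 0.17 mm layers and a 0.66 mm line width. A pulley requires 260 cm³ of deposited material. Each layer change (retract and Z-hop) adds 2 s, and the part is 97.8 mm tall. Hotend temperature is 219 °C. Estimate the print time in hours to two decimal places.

Extrusion cross-section = 0.17 × 0.66 = 0.1122 mm².
Toolpath length = 260 cm³ / 0.1122 mm² = 260000 / 0.1122 = 2317290.6 mm.
Print-move time: 2317290.6 / 158 → 14666.4 s.
Number of layers: 97.8 / 0.17 → 576 (rounded up).
Non-print overhead: 576 × 2 → 1152 s.
Altogether 14666.4 + 1152 = 15818.4 s, i.e. 4.39 hours.

4.39 hours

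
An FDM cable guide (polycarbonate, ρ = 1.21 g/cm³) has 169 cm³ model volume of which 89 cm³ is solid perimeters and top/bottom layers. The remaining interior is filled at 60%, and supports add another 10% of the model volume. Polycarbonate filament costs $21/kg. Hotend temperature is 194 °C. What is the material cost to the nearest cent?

Interior volume: 169 − 89 → 80 cm³.
Infill volume: 0.60 × 80 → 48 cm³.
Support = 0.10 × 169, so 16.9 cm³.
Total extruded: 89 + 48 + 16.9 → 153.9 cm³.
Mass = 153.9 × 1.21 = 186.219 g.
At $21/kg: 186.219/1000 × 21 = $3.91.

$3.91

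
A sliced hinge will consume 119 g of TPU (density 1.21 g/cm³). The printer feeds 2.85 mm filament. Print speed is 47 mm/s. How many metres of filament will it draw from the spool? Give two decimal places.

15.42 m

Volume = 119 g / 1.21 g·cm⁻³ = 98.3471 cm³ = 98347.1 mm³.
Cross-section of 2.85 mm filament: π·(2.85/2)² = 6.3794 mm².
Length = 98347.1 / 6.3794 = 15416.36 mm = 15.42 m.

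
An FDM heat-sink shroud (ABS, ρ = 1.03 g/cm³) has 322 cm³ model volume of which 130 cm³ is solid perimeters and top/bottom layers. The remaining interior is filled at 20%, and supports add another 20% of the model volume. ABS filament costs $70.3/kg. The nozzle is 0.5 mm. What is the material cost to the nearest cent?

Infill region: 322 − 130 → 192 cm³.
Infill volume: 0.20 × 192 → 38.4 cm³.
Support = 0.20 × 322 = 64.4 cm³.
Total extruded = 130 + 38.4 + 64.4 = 232.8 cm³.
Mass = 232.8 × 1.03, so 239.784 g.
Cost = 239.784 g / 1000 × $70.3/kg = $16.86.

$16.86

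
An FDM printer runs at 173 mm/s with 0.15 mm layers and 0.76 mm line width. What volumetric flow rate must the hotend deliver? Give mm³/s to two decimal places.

Extrusion cross-section = 0.15 × 0.76 = 0.114 mm².
Volumetric flow = 173 × 0.114 = 19.72 mm³/s.

19.72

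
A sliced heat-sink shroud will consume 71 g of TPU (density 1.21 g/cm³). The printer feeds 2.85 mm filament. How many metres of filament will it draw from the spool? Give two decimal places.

9.20 m

Extruded volume: 71/1.21 = 58.6777 cm³ (58677.7 mm³).
Filament cross-section = π × (2.85/2)² = 6.3794 mm².
L = V/A = 58677.7/6.3794 = 9198 mm → 9.20 m.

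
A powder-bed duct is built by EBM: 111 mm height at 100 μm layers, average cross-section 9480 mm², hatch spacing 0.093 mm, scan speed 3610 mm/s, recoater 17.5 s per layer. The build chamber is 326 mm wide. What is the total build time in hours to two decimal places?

14.10 hours

Layer count = ceil(111 / 0.1) = 1110.
Scan path per layer = 9480 / 0.093, so 101935.5 mm.
Beam time per layer: 101935.5 / 3610 → 28.237 s.
Layer cycle = 28.237 + 17.5, so 45.737 s.
1110 layers × 45.737 s/layer = 50768.07 s, i.e. 14.10 hours.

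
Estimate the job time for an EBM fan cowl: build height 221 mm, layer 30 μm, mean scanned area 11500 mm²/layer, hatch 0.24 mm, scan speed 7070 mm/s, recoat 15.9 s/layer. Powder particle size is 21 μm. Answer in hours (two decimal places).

Layer count = ceil(221 / 0.03) = 7367.
Scan path per layer: 11500 / 0.24 → 47916.7 mm.
Beam time per layer = 47916.7 / 7070, so 6.7775 s.
Per-layer time = 6.7775 + 15.9, so 22.6775 s.
Build time = 7367 × 22.6775 = 167065.1425 s = 46.41 hours.

46.41 hours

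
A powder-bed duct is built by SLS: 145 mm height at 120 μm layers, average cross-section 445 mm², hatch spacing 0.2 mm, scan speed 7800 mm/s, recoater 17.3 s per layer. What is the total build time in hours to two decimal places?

5.91 hours

Number of layers: 145 / 0.12 → 1209 (rounded up).
Per-layer scan distance: 445 / 0.2 → 2225 mm.
Laser time per layer = 2225 / 7800, so 0.2853 s.
Layer cycle = 0.2853 + 17.3, so 17.5853 s.
Total: 1209 × 17.5853 s = 21260.6277 s → 5.91 hours.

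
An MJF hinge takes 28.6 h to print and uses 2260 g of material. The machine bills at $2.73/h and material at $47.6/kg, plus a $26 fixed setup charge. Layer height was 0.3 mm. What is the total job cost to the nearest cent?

$211.65

Machine cost = 2.73 × 28.6, so $78.078.
Material cost = 47.6 × 2260/1000, so $107.576.
Adding setup: 78.078 + 107.576 + 26 → 211.654 ≈ $211.65.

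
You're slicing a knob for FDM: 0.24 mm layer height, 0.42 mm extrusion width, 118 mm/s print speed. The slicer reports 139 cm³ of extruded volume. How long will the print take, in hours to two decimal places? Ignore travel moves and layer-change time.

3.25 hours

Bead cross-section = 0.24 × 0.42, so 0.1008 mm².
Total extruded path = 139000/0.1008 = 1378968.3 mm.
Time extruding = 1378968.3 / 118 = 11686.2 s.
11686.2 s = 3.25 hours.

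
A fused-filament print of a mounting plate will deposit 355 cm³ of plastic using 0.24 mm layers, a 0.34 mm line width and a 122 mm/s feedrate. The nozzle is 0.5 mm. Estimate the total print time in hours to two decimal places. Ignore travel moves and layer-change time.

Line area: 0.24 × 0.34 → 0.0816 mm².
Toolpath length = 355 cm³ / 0.0816 mm² = 355000 / 0.0816 = 4350490.2 mm.
Time extruding = 4350490.2 / 122, so 35659.8 s.
That's 35659.8 s → 9.91 hours.

9.91 hours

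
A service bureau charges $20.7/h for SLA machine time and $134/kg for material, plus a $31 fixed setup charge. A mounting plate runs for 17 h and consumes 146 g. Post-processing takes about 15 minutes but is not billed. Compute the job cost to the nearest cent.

$402.46

Time charge: 20.7 × 17 → $351.90.
Feedstock cost = 134 × 146/1000, so $19.564.
Adding setup: 351.90 + 19.564 + 31 → 402.464 ≈ $402.46.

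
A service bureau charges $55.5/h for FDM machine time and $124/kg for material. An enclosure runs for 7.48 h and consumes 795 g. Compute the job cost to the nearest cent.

Machine-time cost: 55.5 × 7.48 → $415.14.
Material cost = 124 × 795/1000 = $98.58.
Total = 415.14 + 98.58 = $513.72.

$513.72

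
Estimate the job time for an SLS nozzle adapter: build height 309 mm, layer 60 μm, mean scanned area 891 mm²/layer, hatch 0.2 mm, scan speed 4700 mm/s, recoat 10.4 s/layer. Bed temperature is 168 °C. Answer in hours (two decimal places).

Layers = ⌈309/0.06⌉ = 5150.
Hatch length per layer = 891 / 0.2 = 4455 mm.
Per-layer scan time = 4455 / 4700 = 0.9479 s.
Layer cycle = 0.9479 + 10.4 = 11.3479 s.
Total: 5150 × 11.3479 s = 58441.685 s → 16.23 hours.

16.23 hours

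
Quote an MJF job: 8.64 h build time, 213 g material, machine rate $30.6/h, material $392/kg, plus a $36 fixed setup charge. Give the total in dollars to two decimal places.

$383.88

Machine cost = 30.6 × 8.64, so $264.384.
Feedstock cost = 392 × 213/1000 = $83.496.
Total = 264.384 + 83.496 + 36 = $383.88.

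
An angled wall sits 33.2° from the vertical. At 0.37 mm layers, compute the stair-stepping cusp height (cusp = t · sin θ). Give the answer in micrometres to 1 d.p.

202.6 μm

h_c = t·sin θ = 0.37 × 0.5476 = 0.202612 mm (202.6 μm).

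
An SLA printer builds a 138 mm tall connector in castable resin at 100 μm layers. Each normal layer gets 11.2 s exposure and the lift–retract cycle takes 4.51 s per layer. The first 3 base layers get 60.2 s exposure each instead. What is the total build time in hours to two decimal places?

Layer count = ceil(138 / 0.1) = 1380.
Bottom layers = 3 × (60.2 + 4.51) = 194.13 s.
Regular layers: 1377 × (11.2 + 4.51) → 21632.67 s.
Total = 194.13 + 21632.67 = 21826.8 s = 6.06 hours.

6.06 hours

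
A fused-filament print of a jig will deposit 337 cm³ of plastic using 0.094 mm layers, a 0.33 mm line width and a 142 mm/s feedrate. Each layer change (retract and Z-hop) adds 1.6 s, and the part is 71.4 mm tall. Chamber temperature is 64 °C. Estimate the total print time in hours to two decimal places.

Line area = 0.094 × 0.33, so 0.03102 mm².
Total extruded path = 337000/0.03102 = 10863958.7 mm.
Time extruding: 10863958.7 / 142 → 76506.8 s.
Number of layers: 71.4 / 0.094 → 760 (rounded up).
Layer-change overhead: 760 × 1.6 → 1216 s.
Altogether 76506.8 + 1216 = 77722.8 s, i.e. 21.59 hours.

21.59 hours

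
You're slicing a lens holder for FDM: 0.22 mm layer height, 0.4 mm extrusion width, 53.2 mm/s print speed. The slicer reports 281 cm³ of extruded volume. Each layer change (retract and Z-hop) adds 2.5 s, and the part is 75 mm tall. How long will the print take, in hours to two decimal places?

16.91 hours

Bead cross-section: 0.22 × 0.4 → 0.088 mm².
Path length: 281000 mm³ / 0.088 mm² → 3193181.8 mm.
Print-move time: 3193181.8 / 53.2 → 60022.2 s.
Layer count = ceil(75 / 0.22) = 341.
Z-hop total: 341 × 2.5 → 852.5 s.
Altogether 60022.2 + 852.5 = 60874.7 s, i.e. 16.91 hours.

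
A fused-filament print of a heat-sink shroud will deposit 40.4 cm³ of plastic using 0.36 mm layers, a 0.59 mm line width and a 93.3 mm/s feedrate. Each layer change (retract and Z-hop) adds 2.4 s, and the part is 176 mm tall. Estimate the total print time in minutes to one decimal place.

53.5 minutes

Bead cross-section = 0.36 × 0.59, so 0.2124 mm².
Total extruded path = 40400/0.2124 = 190207.2 mm.
Time extruding = 190207.2 / 93.3, so 2038.7 s.
Layers = ⌈176/0.36⌉ = 489.
Non-print overhead: 489 × 2.4 → 1173.6 s.
Total = 2038.7 + 1173.6 = 3212.3 s = 53.5 minutes.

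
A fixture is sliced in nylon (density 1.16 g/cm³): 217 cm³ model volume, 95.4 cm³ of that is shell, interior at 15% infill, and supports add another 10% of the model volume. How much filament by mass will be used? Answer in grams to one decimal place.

157.0 g

Infill region = 217 − 95.4, so 121.6 cm³.
Deposited infill: 0.15 × 121.6 → 18.24 cm³.
Support: 0.10 × 217 → 21.7 cm³.
Deposited volume = 95.4 + 18.24 + 21.7, so 135.34 cm³.
Mass: 135.34 × 1.16 → 156.9944 g.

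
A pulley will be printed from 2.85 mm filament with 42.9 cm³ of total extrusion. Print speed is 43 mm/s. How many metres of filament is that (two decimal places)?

6.72 m

Cross-section of 2.85 mm filament: π·(2.85/2)² = 6.3794 mm².
Length = 42.9 cm³ / 6.3794 mm² = 42900 / 6.3794 = 6724.77 mm = 6.72 m.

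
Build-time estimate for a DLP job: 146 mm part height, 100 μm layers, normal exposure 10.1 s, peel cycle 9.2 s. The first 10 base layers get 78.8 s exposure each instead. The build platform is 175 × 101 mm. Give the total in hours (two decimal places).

Layer count = ceil(146 / 0.1) = 1460.
Burn-in layers: 10 × (78.8 + 9.2) → 880 s.
Regular layers: 1450 × (10.1 + 9.2) → 27985 s.
Total = 880 + 27985 = 28865 s = 8.02 hours.

8.02 hours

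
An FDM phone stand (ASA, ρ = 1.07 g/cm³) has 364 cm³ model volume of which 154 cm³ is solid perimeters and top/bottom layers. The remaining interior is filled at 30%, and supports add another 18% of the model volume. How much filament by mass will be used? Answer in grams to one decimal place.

Interior volume = 364 − 154, so 210 cm³.
Infill volume = 0.30 × 210, so 63 cm³.
Support: 0.18 × 364 → 65.52 cm³.
Deposited volume: 154 + 63 + 65.52 → 282.52 cm³.
Mass = 282.52 × 1.07, so 302.2964 g.

302.3 g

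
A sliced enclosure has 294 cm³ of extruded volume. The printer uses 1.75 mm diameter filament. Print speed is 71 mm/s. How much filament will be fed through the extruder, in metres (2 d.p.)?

122.23 m

A = π r² = π × 0.875² = 2.4053 mm².
L = 294000 mm³ / 2.4053 mm² = 122230.08 mm, i.e. 122.23 m.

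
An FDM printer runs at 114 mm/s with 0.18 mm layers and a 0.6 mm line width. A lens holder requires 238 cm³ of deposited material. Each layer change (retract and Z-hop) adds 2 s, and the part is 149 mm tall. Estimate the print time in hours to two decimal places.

5.83 hours

Bead cross-section = 0.18 × 0.6 = 0.108 mm².
Total extruded path = 238000/0.108 = 2203703.7 mm.
Extrusion time = 2203703.7 / 114, so 19330.7 s.
Layers = ⌈149/0.18⌉ = 828.
Z-hop total = 828 × 2 = 1656 s.
Total = 19330.7 + 1656 = 20986.7 s = 5.83 hours.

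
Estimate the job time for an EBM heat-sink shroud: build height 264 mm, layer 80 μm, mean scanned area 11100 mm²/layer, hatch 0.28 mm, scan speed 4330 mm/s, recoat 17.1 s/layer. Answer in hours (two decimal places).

24.07 hours

Layer count = ceil(264 / 0.08) = 3300.
Per-layer scan distance = 11100 / 0.28 = 39642.9 mm.
Beam time per layer: 39642.9 / 4330 → 9.1554 s.
Time per layer: 9.1554 + 17.1 → 26.2554 s.
Total: 3300 × 26.2554 s = 86642.82 s → 24.07 hours.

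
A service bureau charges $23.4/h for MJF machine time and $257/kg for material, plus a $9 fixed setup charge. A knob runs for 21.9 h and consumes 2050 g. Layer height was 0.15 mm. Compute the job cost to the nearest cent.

$1048.31

Time charge = 23.4 × 21.9, so $512.46.
Material cost = 257 × 2050/1000, so $526.85.
Adding setup: 512.46 + 526.85 + 9 → $1048.31.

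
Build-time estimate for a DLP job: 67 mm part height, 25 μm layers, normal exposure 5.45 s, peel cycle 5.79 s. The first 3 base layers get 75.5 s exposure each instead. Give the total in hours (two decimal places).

Layers = ⌈67/0.025⌉ = 2680.
Bottom layers = 3 × (75.5 + 5.79), so 243.87 s.
Remaining layers: 2677 × (5.45 + 5.79) → 30089.48 s.
Total = 243.87 + 30089.48 = 30333.35 s = 8.43 hours.

8.43 hours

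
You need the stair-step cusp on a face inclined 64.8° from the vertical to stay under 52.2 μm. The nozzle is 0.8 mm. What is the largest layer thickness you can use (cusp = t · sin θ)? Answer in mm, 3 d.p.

0.058 mm

Layer height = cusp / sin(64.8°) = 0.0522 / 0.9048 = 0.058 mm.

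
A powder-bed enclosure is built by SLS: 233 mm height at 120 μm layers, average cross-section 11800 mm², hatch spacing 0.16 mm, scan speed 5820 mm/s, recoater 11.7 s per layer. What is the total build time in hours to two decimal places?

13.15 hours

Layer count = ceil(233 / 0.12) = 1942.
Scan path per layer = 11800 / 0.16 = 73750 mm.
Scan time per layer = 73750 / 5820, so 12.6718 s.
Layer cycle = 12.6718 + 11.7, so 24.3718 s.
1942 layers × 24.3718 s/layer = 47330.0356 s, i.e. 13.15 hours.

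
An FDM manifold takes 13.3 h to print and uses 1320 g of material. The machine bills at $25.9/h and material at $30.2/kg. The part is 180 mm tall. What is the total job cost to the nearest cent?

Time charge = 25.9 × 13.3 = $344.47.
Material cost = 30.2 × 1320/1000 = $39.864.
Total = 344.47 + 39.864 = 384.334 ≈ $384.33.

$384.33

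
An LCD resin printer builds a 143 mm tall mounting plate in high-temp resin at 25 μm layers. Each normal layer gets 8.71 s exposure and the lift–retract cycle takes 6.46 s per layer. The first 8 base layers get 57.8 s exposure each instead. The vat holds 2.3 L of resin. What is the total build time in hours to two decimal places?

24.21 hours

Layers = ⌈143/0.025⌉ = 5720.
Base layers: 8 × (57.8 + 6.46) → 514.08 s.
Regular layers = 5712 × (8.71 + 6.46) = 86651.04 s.
Sum: 514.08 + 86651.04 = 87165.12 s → 24.21 hours.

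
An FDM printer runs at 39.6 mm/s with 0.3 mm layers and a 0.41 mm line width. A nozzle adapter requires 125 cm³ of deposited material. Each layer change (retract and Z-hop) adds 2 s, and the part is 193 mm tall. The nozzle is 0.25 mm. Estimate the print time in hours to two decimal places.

Bead cross-section: 0.3 × 0.41 → 0.123 mm².
Toolpath length = 125 cm³ / 0.123 mm² = 125000 / 0.123 = 1016260.2 mm.
Print-move time: 1016260.2 / 39.6 → 25663.1 s.
Number of layers: 193 / 0.3 → 644 (rounded up).
Layer-change overhead = 644 × 2, so 1288 s.
Total = 25663.1 + 1288 = 26951.1 s = 7.49 hours.

7.49 hours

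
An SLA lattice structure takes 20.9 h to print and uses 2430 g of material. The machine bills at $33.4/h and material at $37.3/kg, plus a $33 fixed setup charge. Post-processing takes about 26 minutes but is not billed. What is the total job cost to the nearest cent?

$821.70

Machine cost: 33.4 × 20.9 → $698.06.
Material charge = 37.3 × 2430/1000, so $90.639.
Adding setup: 698.06 + 90.639 + 33 → 821.699 ≈ $821.70.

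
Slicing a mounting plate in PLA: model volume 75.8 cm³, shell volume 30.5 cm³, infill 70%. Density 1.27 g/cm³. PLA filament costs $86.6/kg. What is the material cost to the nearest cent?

$6.84

Infill region = 75.8 − 30.5 = 45.3 cm³.
Infill deposited: 0.70 × 45.3 → 31.71 cm³.
Deposited volume: 30.5 + 31.71 → 62.21 cm³.
Mass = 62.21 × 1.27 = 79.0067 g.
Cost = 79.0067 g / 1000 × $86.6/kg = $6.84.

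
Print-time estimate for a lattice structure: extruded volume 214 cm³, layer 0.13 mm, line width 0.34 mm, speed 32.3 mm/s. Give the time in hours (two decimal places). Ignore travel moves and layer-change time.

Extrusion cross-section = 0.13 × 0.34, so 0.0442 mm².
Toolpath length = 214 cm³ / 0.0442 mm² = 214000 / 0.0442 = 4841629 mm.
Extrusion time = 4841629 / 32.3, so 149895.6 s.
In the requested units: 149895.6 s = 41.64 hours.

41.64 hours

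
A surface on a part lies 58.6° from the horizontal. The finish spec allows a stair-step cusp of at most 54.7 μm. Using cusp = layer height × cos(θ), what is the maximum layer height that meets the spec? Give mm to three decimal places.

cos(58.6°) = 0.5210; t_max = 0.0547/0.5210 = 0.105 mm.

0.105 mm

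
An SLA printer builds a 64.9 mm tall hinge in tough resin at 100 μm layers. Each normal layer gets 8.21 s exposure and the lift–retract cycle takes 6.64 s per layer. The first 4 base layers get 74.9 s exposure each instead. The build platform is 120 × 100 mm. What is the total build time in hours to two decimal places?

Layers = ⌈64.9/0.1⌉ = 649.
Burn-in layers = 4 × (74.9 + 6.64) = 326.16 s.
Regular layers = 645 × (8.21 + 6.64) = 9578.25 s.
Sum: 326.16 + 9578.25 = 9904.41 s → 2.75 hours.

2.75 hours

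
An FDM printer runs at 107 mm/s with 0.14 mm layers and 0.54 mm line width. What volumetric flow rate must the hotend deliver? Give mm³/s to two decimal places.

8.09

Bead cross-section = 0.14 × 0.54 = 0.0756 mm².
Volumetric flow = 107 × 0.0756 = 8.09 mm³/s.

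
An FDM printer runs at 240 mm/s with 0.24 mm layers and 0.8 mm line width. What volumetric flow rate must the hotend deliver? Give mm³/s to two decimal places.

46.08

A: 0.24 × 0.8 → 0.192 mm².
Volumetric flow = 240 × 0.192 = 46.08 mm³/s.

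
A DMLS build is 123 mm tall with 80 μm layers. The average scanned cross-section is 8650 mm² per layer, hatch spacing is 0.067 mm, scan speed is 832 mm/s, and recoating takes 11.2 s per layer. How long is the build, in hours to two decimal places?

71.08 hours

Layers = ⌈123/0.08⌉ = 1538.
Scan path per layer: 8650 / 0.067 → 129104.5 mm.
Scan time per layer = 129104.5 / 832 = 155.1737 s.
Layer cycle = 155.1737 + 11.2 = 166.3737 s.
Build time = 1538 × 166.3737 = 255882.7506 s = 71.08 hours.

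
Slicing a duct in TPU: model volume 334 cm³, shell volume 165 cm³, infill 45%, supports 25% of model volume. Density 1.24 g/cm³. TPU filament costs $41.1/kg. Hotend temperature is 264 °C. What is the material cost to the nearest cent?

Infill region = 334 − 165 = 169 cm³.
Deposited infill: 0.45 × 169 → 76.05 cm³.
Support = 0.25 × 334, so 83.5 cm³.
Deposited volume: 165 + 76.05 + 83.5 → 324.55 cm³.
Mass = 324.55 × 1.24 = 402.442 g.
At $41.1/kg: 402.442/1000 × 41.1 = $16.54.

$16.54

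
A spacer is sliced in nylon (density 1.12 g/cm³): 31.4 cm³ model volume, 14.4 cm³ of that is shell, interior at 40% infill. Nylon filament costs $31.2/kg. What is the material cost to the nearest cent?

Interior volume: 31.4 − 14.4 → 17 cm³.
Infill volume = 0.40 × 17, so 6.8 cm³.
Total extruded: 14.4 + 6.8 → 21.2 cm³.
Mass = 21.2 × 1.12, so 23.744 g.
Cost = 23.744 g / 1000 × $31.2/kg = $0.74.

$0.74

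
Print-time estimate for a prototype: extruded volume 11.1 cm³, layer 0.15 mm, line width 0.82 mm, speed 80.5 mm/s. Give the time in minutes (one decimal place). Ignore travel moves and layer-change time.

Extrusion cross-section = 0.15 × 0.82 = 0.123 mm².
Path length: 11100 mm³ / 0.123 mm² → 90243.9 mm.
Time extruding: 90243.9 / 80.5 → 1121 s.
In the requested units: 1121 s = 18.7 minutes.

18.7 minutes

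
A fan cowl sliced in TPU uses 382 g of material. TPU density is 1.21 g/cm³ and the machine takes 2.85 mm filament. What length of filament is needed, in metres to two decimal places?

49.49 m

Extruded volume: 382/1.21 = 315.7025 cm³ (315702.5 mm³).
A = π r² = π × 1.425² = 6.3794 mm².
Length = 315702.5 / 6.3794 = 49487.8 mm = 49.49 m.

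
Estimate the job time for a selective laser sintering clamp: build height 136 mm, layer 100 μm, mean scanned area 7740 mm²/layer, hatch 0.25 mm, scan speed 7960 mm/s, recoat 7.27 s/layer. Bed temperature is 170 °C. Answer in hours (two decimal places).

Layers = ⌈136/0.1⌉ = 1360.
Per-layer scan distance: 7740 / 0.25 → 30960 mm.
Per-layer scan time = 30960 / 7960 = 3.8894 s.
Layer cycle = 3.8894 + 7.27, so 11.1594 s.
1360 layers × 11.1594 s/layer = 15176.784 s, i.e. 4.22 hours.

4.22 hours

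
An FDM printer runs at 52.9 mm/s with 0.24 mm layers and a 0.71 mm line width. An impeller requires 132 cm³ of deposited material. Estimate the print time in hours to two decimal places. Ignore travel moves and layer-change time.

Extrusion cross-section: 0.24 × 0.71 → 0.1704 mm².
Path length: 132000 mm³ / 0.1704 mm² → 774647.9 mm.
Extrusion time = 774647.9 / 52.9 = 14643.6 s.
14643.6 s = 4.07 hours.

4.07 hours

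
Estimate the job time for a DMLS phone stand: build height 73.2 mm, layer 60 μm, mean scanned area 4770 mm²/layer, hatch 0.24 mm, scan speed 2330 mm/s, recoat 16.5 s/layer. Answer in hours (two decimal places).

Layer count = ceil(73.2 / 0.06) = 1220.
Scan path per layer = 4770 / 0.24, so 19875 mm.
Laser time per layer = 19875 / 2330 = 8.53 s.
Layer cycle: 8.53 + 16.5 → 25.03 s.
Build time = 1220 × 25.03 = 30536.6 s = 8.48 hours.

8.48 hours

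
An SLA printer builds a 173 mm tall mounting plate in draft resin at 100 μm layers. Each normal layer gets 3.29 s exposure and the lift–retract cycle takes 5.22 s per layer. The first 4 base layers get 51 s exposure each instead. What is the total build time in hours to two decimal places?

4.14 hours

Layer count = ceil(173 / 0.1) = 1730.
Bottom layers = 4 × (51 + 5.22), so 224.88 s.
Remaining layers = 1726 × (3.29 + 5.22) = 14688.26 s.
Sum: 224.88 + 14688.26 = 14913.14 s → 4.14 hours.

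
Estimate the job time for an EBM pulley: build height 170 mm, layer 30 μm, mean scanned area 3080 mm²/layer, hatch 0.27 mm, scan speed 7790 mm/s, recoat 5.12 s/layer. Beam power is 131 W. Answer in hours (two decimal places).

10.36 hours

Layers = ⌈170/0.03⌉ = 5667.
Scan path per layer = 3080 / 0.27 = 11407.4 mm.
Scan time per layer = 11407.4 / 7790, so 1.4644 s.
Per-layer time = 1.4644 + 5.12, so 6.5844 s.
Total: 5667 × 6.5844 s = 37313.7948 s → 10.36 hours.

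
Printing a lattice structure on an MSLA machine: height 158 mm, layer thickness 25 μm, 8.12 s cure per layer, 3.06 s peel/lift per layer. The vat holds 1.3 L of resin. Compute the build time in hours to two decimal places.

Layer count = ceil(158 / 0.025) = 6320.
Per-layer time: 8.12 + 3.06 → 11.18 s.
Total = 6320 × 11.18 = 70657.6 s = 19.63 hours.

19.63 hours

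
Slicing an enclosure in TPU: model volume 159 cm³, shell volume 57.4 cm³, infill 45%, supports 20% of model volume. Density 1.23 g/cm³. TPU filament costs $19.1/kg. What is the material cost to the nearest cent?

Interior volume: 159 − 57.4 → 101.6 cm³.
Infill volume = 0.45 × 101.6, so 45.72 cm³.
Support: 0.20 × 159 → 31.8 cm³.
Total extruded: 57.4 + 45.72 + 31.8 → 134.92 cm³.
Mass = 134.92 × 1.23 = 165.9516 g.
At $19.1/kg: 165.9516/1000 × 19.1 = $3.17.

$3.17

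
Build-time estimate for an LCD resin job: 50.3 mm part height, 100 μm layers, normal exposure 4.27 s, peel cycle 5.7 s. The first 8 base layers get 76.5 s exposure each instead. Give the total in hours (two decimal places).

Layer count = ceil(50.3 / 0.1) = 503.
Bottom layers: 8 × (76.5 + 5.7) → 657.6 s.
Normal layers: 495 × (4.27 + 5.7) → 4935.15 s.
Sum: 657.6 + 4935.15 = 5592.75 s → 1.55 hours.

1.55 hours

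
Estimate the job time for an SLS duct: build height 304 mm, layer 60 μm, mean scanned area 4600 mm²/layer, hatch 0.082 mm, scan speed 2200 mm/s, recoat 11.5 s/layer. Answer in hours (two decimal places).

52.08 hours

Layers = ⌈304/0.06⌉ = 5067.
Hatch length per layer = 4600 / 0.082 = 56097.6 mm.
Per-layer scan time = 56097.6 / 2200, so 25.4989 s.
Layer cycle = 25.4989 + 11.5 = 36.9989 s.
Total: 5067 × 36.9989 s = 187473.4263 s → 52.08 hours.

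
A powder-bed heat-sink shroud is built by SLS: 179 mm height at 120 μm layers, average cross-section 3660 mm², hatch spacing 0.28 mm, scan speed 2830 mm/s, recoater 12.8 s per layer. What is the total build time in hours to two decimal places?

7.22 hours

Number of layers: 179 / 0.12 → 1492 (rounded up).
Scan path per layer = 3660 / 0.28 = 13071.4 mm.
Per-layer scan time: 13071.4 / 2830 → 4.6189 s.
Layer cycle = 4.6189 + 12.8 = 17.4189 s.
Build time = 1492 × 17.4189 = 25988.9988 s = 7.22 hours.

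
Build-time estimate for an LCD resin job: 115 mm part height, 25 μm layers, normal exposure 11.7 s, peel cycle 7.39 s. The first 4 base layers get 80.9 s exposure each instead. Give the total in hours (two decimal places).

24.47 hours

Layers = ⌈115/0.025⌉ = 4600.
Base layers = 4 × (80.9 + 7.39) = 353.16 s.
Remaining layers = 4596 × (11.7 + 7.39) = 87737.64 s.
Total = 353.16 + 87737.64 = 88090.8 s = 24.47 hours.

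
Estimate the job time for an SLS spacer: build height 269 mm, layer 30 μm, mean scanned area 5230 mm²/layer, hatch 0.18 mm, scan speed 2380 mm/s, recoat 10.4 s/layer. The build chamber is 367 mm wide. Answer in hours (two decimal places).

56.31 hours

Layer count = ceil(269 / 0.03) = 8967.
Hatch length per layer = 5230 / 0.18 = 29055.6 mm.
Per-layer scan time: 29055.6 / 2380 → 12.2082 s.
Layer cycle: 12.2082 + 10.4 → 22.6082 s.
8967 layers × 22.6082 s/layer = 202727.7294 s, i.e. 56.31 hours.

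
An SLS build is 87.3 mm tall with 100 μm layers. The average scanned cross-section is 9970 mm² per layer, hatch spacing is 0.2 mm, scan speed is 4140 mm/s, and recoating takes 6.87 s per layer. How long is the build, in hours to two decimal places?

4.59 hours

Number of layers: 87.3 / 0.1 → 873 (rounded up).
Per-layer scan distance = 9970 / 0.2 = 49850 mm.
Scan time per layer = 49850 / 4140, so 12.0411 s.
Layer cycle: 12.0411 + 6.87 → 18.9111 s.
Total: 873 × 18.9111 s = 16509.3903 s → 4.59 hours.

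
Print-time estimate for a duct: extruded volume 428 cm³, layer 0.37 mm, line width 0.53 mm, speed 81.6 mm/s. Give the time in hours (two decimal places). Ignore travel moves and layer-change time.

Bead cross-section = 0.37 × 0.53, so 0.1961 mm².
Total extruded path = 428000/0.1961 = 2182559.9 mm.
Extrusion time: 2182559.9 / 81.6 → 26747.1 s.
Converting: 26747.1 s = 7.43 hours.

7.43 hours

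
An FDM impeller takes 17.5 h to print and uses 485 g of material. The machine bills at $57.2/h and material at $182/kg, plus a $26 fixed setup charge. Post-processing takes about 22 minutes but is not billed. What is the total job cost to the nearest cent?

Machine-time cost = 57.2 × 17.5, so $1001.00.
Material cost = 182 × 485/1000 = $88.27.
Adding setup: 1001.00 + 88.27 + 26 → $1115.27.

$1115.27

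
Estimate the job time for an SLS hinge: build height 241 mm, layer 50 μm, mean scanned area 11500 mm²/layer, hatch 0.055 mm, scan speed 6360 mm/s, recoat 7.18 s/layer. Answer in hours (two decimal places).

53.63 hours

Layer count = ceil(241 / 0.05) = 4820.
Hatch length per layer = 11500 / 0.055, so 209090.9 mm.
Scan time per layer = 209090.9 / 6360, so 32.8759 s.
Per-layer time = 32.8759 + 7.18, so 40.0559 s.
Total: 4820 × 40.0559 s = 193069.438 s → 53.63 hours.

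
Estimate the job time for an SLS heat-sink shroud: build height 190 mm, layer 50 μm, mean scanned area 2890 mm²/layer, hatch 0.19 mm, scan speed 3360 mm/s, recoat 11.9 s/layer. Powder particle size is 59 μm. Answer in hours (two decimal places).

17.34 hours

Layer count = ceil(190 / 0.05) = 3800.
Per-layer scan distance: 2890 / 0.19 → 15210.5 mm.
Laser time per layer = 15210.5 / 3360, so 4.5269 s.
Layer cycle: 4.5269 + 11.9 → 16.4269 s.
Build time = 3800 × 16.4269 = 62422.22 s = 17.34 hours.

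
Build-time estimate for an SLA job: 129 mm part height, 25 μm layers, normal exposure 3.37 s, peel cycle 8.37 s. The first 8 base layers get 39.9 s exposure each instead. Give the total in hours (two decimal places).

16.91 hours

Number of layers: 129 / 0.025 → 5160 (rounded up).
Bottom layers: 8 × (39.9 + 8.37) → 386.16 s.
Remaining layers = 5152 × (3.37 + 8.37), so 60484.48 s.
Sum: 386.16 + 60484.48 = 60870.64 s → 16.91 hours.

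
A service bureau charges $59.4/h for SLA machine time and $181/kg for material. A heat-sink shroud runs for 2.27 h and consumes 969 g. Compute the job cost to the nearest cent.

Machine cost: 59.4 × 2.27 → $134.838.
Material cost: 181 × 969/1000 → $175.389.
Job cost: 134.838 + 175.389 = 310.227 ≈ $310.23.

$310.23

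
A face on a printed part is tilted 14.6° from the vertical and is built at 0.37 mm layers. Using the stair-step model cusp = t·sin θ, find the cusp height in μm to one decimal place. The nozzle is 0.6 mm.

sin(14.6°) = 0.2521, so cusp = 0.37 × 0.2521 = 0.093277 mm → 93.3 μm.

93.3 μm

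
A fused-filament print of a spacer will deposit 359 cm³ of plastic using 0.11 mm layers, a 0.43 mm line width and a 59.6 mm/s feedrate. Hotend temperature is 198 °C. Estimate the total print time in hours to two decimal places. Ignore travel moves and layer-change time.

35.37 hours

Line area: 0.11 × 0.43 → 0.0473 mm².
Toolpath length = 359 cm³ / 0.0473 mm² = 359000 / 0.0473 = 7589852 mm.
Print-move time = 7589852 / 59.6, so 127346.5 s.
127346.5 s = 35.37 hours.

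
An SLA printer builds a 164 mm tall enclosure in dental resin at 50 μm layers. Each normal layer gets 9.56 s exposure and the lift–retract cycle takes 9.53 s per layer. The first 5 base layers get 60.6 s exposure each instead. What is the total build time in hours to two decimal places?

17.46 hours

Layer count = ceil(164 / 0.05) = 3280.
Burn-in layers = 5 × (60.6 + 9.53), so 350.65 s.
Regular layers = 3275 × (9.56 + 9.53), so 62519.75 s.
Sum: 350.65 + 62519.75 = 62870.4 s → 17.46 hours.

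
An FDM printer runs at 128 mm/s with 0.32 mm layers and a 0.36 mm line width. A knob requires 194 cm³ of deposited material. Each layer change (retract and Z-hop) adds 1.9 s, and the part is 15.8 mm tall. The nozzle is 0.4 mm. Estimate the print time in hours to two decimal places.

Extrusion cross-section: 0.32 × 0.36 → 0.1152 mm².
Path length: 194000 mm³ / 0.1152 mm² → 1684027.8 mm.
Print-move time = 1684027.8 / 128 = 13156.5 s.
Layer count = ceil(15.8 / 0.32) = 50.
Non-print overhead: 50 × 1.9 → 95 s.
Total = 13156.5 + 95 = 13251.5 s = 3.68 hours.

3.68 hours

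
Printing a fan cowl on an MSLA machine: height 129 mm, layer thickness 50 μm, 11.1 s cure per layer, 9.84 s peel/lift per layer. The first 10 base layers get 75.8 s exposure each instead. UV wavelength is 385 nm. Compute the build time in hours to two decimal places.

15.19 hours

Number of layers: 129 / 0.05 → 2580 (rounded up).
Bottom layers = 10 × (75.8 + 9.84), so 856.4 s.
Regular layers: 2570 × (11.1 + 9.84) → 53815.8 s.
Sum: 856.4 + 53815.8 = 54672.2 s → 15.19 hours.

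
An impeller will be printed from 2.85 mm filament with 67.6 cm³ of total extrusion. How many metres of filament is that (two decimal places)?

Cross-section of 2.85 mm filament: π·(2.85/2)² = 6.3794 mm².
Length = 67.6 cm³ / 6.3794 mm² = 67600 / 6.3794 = 10596.61 mm = 10.60 m.

10.60 m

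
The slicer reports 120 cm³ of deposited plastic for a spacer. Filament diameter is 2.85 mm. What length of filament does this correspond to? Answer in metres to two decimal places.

18.81 m

Filament cross-section = π × (2.85/2)² = 6.3794 mm².
Length = 120 cm³ / 6.3794 mm² = 120000 / 6.3794 = 18810.55 mm = 18.81 m.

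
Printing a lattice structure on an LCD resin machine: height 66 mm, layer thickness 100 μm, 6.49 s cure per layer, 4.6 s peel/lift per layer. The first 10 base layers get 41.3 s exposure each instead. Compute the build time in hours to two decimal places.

2.13 hours

Layers = ⌈66/0.1⌉ = 660.
Burn-in layers: 10 × (41.3 + 4.6) → 459 s.
Remaining layers = 650 × (6.49 + 4.6), so 7208.5 s.
Sum: 459 + 7208.5 = 7667.5 s → 2.13 hours.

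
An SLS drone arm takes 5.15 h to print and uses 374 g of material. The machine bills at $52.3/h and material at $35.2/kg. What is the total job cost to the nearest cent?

$282.51

Machine cost = 52.3 × 5.15 = $269.345.
Material cost = 35.2 × 374/1000 = $13.1648.
Total = 269.345 + 13.1648 = 282.5098 ≈ $282.51.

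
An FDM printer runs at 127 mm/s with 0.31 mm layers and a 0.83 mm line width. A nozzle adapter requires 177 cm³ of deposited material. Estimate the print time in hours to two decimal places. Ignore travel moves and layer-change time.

Line area: 0.31 × 0.83 → 0.2573 mm².
Total extruded path = 177000/0.2573 = 687912.9 mm.
Extrusion time: 687912.9 / 127 → 5416.6 s.
In the requested units: 5416.6 s = 1.50 hours.

1.50 hours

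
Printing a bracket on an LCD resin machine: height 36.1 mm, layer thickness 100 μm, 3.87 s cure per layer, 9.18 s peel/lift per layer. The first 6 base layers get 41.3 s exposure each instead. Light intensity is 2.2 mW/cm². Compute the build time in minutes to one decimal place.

82.3 minutes

Number of layers: 36.1 / 0.1 → 361 (rounded up).
Bottom layers = 6 × (41.3 + 9.18), so 302.88 s.
Regular layers: 355 × (3.87 + 9.18) → 4632.75 s.
Sum: 302.88 + 4632.75 = 4935.63 s → 82.3 minutes.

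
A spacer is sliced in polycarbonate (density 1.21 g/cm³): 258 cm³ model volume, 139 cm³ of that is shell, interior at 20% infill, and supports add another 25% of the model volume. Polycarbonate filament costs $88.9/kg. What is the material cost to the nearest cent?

Volume inside the shell: 258 − 139 → 119 cm³.
Infill volume = 0.20 × 119 = 23.8 cm³.
Support = 0.25 × 258, so 64.5 cm³.
Deposited volume = 139 + 23.8 + 64.5 = 227.3 cm³.
Mass: 227.3 × 1.21 → 275.033 g.
Cost = 275.033 g / 1000 × $88.9/kg = $24.45.

$24.45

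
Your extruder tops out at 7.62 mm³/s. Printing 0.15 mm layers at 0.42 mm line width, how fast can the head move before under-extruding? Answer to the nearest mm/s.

Extrusion cross-section = 0.15 × 0.42 = 0.063 mm².
v_max = Q/A = 7.62/0.063 = 120.95 mm/s → 121 mm/s.

121 mm/s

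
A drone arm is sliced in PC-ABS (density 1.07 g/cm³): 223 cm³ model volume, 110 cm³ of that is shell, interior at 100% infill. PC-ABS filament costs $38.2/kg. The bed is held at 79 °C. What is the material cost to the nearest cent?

Interior volume: 223 − 110 → 113 cm³.
Infill volume: 1.00 × 113 → 113 cm³.
Deposited volume = 110 + 113, so 223 cm³.
Mass = 223 × 1.07 = 238.61 g.
At $38.2/kg: 238.61/1000 × 38.2 = $9.11.

$9.11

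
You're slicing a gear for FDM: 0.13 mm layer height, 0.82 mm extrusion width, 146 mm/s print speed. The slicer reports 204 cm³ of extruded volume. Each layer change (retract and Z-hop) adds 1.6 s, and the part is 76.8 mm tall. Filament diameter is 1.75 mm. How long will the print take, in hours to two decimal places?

3.90 hours

Extrusion cross-section = 0.13 × 0.82 = 0.1066 mm².
Toolpath length = 204 cm³ / 0.1066 mm² = 204000 / 0.1066 = 1913696.1 mm.
Time extruding: 1913696.1 / 146 → 13107.5 s.
Number of layers: 76.8 / 0.13 → 591 (rounded up).
Layer-change overhead: 591 × 1.6 → 945.6 s.
Total = 13107.5 + 945.6 = 14053.1 s = 3.90 hours.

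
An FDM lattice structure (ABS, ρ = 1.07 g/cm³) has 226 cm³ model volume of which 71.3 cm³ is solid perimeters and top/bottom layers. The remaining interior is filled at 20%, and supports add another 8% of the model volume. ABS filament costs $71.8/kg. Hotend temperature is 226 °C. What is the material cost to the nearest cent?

$9.24

Interior volume = 226 − 71.3, so 154.7 cm³.
Deposited infill: 0.20 × 154.7 → 30.94 cm³.
Support: 0.08 × 226 → 18.08 cm³.
Deposited volume = 71.3 + 30.94 + 18.08, so 120.32 cm³.
Mass: 120.32 × 1.07 → 128.7424 g.
At $71.8/kg: 128.7424/1000 × 71.8 = $9.24.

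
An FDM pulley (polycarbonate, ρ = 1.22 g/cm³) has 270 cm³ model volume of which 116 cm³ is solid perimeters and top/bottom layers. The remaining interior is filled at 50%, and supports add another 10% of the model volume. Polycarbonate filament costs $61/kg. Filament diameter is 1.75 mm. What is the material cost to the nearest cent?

$16.37

Volume inside the shell = 270 − 116 = 154 cm³.
Deposited infill = 0.50 × 154, so 77 cm³.
Support: 0.10 × 270 → 27 cm³.
Total extruded = 116 + 77 + 27, so 220 cm³.
Mass: 220 × 1.22 → 268.4 g.
At $61/kg: 268.4/1000 × 61 = $16.37.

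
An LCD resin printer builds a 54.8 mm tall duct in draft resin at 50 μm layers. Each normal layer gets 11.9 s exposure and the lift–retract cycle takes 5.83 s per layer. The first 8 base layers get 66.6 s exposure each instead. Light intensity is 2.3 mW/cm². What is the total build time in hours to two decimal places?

Layers = ⌈54.8/0.05⌉ = 1096.
Burn-in layers = 8 × (66.6 + 5.83) = 579.44 s.
Regular layers = 1088 × (11.9 + 5.83) = 19290.24 s.
Total = 579.44 + 19290.24 = 19869.68 s = 5.52 hours.

5.52 hours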